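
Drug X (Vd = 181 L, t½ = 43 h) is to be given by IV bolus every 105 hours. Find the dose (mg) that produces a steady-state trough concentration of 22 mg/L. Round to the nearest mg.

τ/t½ = 105/43 ≈ 2.4419, so f = (1/2)^(105/43) ≈ 0.184046.
Cmin,ss = (D/Vd)·f/(1−f), so D = Cmin,ss·Vd·(1−f)/f.
D = 22 × 181 × (1−f)/f ≈ 22 × 181 × 4.43342 ≈ 17653.88 mg.

17654 mg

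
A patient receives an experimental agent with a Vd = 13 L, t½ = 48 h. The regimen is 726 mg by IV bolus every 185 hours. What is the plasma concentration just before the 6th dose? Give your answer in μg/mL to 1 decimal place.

f = (1/2)^(τ/t½) = (1/2)^(185/48) ≈ 0.0691.
C₀ = D/Vd = 726/13 ≈ 55.846 μg/mL.
Before the 6th dose, 5 doses have been given. Superposition: Cmin = C₀·(f + f² + … + f^5).
≈ 55.846 × (0.0691 + 0.0048 + 0.0003 + 0.0000 + 0.0000) ≈ 55.846 × 0.0742 ≈ 4.144 μg/mL.

4.1 μg/mL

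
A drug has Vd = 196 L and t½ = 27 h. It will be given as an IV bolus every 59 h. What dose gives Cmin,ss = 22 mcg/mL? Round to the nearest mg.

τ/t½ = 59/27 ≈ 2.1852, so f = (1/2)^(59/27) ≈ 0.219884.
Cmin,ss = (D/Vd)·f/(1−f), so D = Cmin,ss·Vd·(1−f)/f.
D = 22 × 196 × (1−f)/f ≈ 22 × 196 × 3.54785 ≈ 15298.33 mg.

15298 mg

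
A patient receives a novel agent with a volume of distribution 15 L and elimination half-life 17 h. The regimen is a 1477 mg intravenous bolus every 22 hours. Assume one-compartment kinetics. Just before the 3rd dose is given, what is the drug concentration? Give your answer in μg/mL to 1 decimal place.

f = (1/2)^(τ/t½) = (1/2)^(22/17) ≈ 0.4078.
C₀ = D/Vd = 1477/15 ≈ 98.467 μg/mL.
Before the 3rd dose, 2 doses have been given. Superposition: Cmin = C₀·(f + f²).
≈ 98.467 × (0.4078 + 0.1663) ≈ 98.467 × 0.5741 ≈ 56.530 μg/mL.

56.5 μg/mL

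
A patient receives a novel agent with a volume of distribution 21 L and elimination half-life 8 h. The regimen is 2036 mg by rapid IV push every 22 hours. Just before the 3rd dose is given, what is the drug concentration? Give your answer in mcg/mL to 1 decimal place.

16.6 mcg/mL

f = (1/2)^(τ/t½) = (1/2)^(22/8) ≈ 0.1487.
C₀ = D/Vd = 2036/21 ≈ 96.952 mcg/mL.
Before the 3rd dose, 2 doses have been given. Superposition: Cmin = C₀·(f + f²).
≈ 96.952 × (0.1487 + 0.0221) ≈ 96.952 × 0.1708 ≈ 16.559 mcg/mL.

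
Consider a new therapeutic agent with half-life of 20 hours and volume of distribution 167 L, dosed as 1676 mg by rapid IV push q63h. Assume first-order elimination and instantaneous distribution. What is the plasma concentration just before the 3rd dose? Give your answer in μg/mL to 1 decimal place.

f = (1/2)^(τ/t½) = (1/2)^(63/20) ≈ 0.1127.
C₀ = D/Vd = 1676/167 ≈ 10.036 μg/mL.
Before the 3rd dose, 2 doses have been given. Superposition: Cmin = C₀·(f + f²).
≈ 10.036 × (0.1127 + 0.0127) ≈ 10.036 × 0.1254 ≈ 1.259 μg/mL.

1.3 μg/mL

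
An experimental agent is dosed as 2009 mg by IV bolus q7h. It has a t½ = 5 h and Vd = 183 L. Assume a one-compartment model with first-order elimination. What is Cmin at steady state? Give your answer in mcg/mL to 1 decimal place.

6.7 mcg/mL

τ/t½ = 7/5 ≈ 1.4, so fraction remaining f = (1/2)^(7/5) ≈ 0.3789.
Each bolus raises the concentration by D/Vd = 2009/183 ≈ 10.978 mcg/mL.
Steady-state trough Cmin,ss = C₀·f/(1−f) ≈ 10.978 × 0.3789/0.6211 ≈ 6.697 mcg/mL.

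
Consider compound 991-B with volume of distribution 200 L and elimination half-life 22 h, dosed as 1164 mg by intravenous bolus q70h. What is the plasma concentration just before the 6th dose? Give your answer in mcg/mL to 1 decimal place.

0.7 mcg/mL

f = (1/2)^(τ/t½) = (1/2)^(70/22) ≈ 0.1102.
C₀ = D/Vd = 1164/200 ≈ 5.820 mcg/mL.
Before the 6th dose, 5 doses have been given. Superposition: Cmin = C₀·(f + f² + … + f^5).
≈ 5.820 × (0.1102 + 0.0121 + 0.0013 + 0.0001 + 0.0000) ≈ 5.820 × 0.1237 ≈ 0.720 mcg/mL.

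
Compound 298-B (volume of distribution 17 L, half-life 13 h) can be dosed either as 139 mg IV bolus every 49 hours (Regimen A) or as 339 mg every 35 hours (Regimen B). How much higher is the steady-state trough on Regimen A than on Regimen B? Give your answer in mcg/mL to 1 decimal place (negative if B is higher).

Regimen A: f = (1/2)^(49/13) ≈ 0.0733; Cmin,ss = (139/17)·f/(1−f) ≈ 0.647 mcg/mL.
Regimen B: f = (1/2)^(35/13) ≈ 0.1547; Cmin,ss = (339/17)·f/(1−f) ≈ 3.649 mcg/mL.
Difference ≈ 0.647 − 3.649 ≈ -3.002 mcg/mL.

-3.0 mcg/mL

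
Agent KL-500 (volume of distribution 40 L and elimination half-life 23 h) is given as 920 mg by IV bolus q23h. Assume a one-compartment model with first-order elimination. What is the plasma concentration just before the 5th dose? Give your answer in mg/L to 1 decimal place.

f = (1/2)^(τ/t½) = (1/2)^(23/23) ≈ 0.5000.
C₀ = D/Vd = 920/40 ≈ 23.000 mg/L.
Before the 5th dose, 4 doses have been given. Superposition: Cmin = C₀·(f + f² + … + f^4).
≈ 23.000 × (0.5000 + 0.2500 + 0.1250 + 0.0625) ≈ 23.000 × 0.9375 ≈ 21.562 mg/L.

21.6 mg/L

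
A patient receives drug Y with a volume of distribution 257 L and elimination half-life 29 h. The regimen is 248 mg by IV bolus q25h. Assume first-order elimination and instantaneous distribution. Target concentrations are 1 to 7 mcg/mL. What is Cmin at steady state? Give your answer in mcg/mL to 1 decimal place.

τ/t½ = 25/29 ≈ 0.86207, so fraction remaining f = (1/2)^(25/29) ≈ 0.5502.
Single-dose peak C₀ = D/Vd = 248/257 ≈ 0.965 mcg/mL.
Steady-state trough Cmin,ss = C₀·f/(1−f) ≈ 0.965 × 0.5502/0.4498 ≈ 1.180 mcg/mL.
Trough 1.2 mcg/mL vs MEC 1 mcg/mL: adequate.

1.2 mcg/mL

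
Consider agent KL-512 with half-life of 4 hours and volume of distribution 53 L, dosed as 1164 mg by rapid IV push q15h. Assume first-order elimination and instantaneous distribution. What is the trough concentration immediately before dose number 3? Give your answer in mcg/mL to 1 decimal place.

1.8 mcg/mL

f = (1/2)^(τ/t½) = (1/2)^(15/4) ≈ 0.0743.
C₀ = D/Vd = 1164/53 ≈ 21.962 mcg/mL.
Before the 3rd dose, 2 doses have been given. Superposition: Cmin = C₀·(f + f²).
≈ 21.962 × (0.0743 + 0.0055) ≈ 21.962 × 0.0798 ≈ 1.753 mcg/mL.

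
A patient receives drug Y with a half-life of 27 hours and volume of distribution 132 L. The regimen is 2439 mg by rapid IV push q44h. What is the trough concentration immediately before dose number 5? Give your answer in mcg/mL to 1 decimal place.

f = (1/2)^(τ/t½) = (1/2)^(44/27) ≈ 0.3232.
C₀ = D/Vd = 2439/132 ≈ 18.477 mcg/mL.
Before the 5th dose, 4 doses have been given. Superposition: Cmin = C₀·(f + f² + … + f^4).
≈ 18.477 × (0.3232 + 0.1045 + 0.0338 + 0.0109) ≈ 18.477 × 0.4724 ≈ 8.729 mcg/mL.

8.7 mcg/mL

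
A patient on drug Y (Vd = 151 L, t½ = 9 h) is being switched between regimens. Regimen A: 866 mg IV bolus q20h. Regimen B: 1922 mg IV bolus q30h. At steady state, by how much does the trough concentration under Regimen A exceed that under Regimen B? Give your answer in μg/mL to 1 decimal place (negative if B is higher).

0.2 μg/mL

Regimen A: f = (1/2)^(20/9) ≈ 0.2143; Cmin,ss = (866/151)·f/(1−f) ≈ 1.564 μg/mL.
Regimen B: f = (1/2)^(30/9) ≈ 0.0992; Cmin,ss = (1922/151)·f/(1−f) ≈ 1.402 μg/mL.
Difference ≈ 1.564 − 1.402 ≈ 0.162 μg/mL.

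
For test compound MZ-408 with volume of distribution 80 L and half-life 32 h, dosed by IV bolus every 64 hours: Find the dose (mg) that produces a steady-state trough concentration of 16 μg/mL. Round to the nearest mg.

τ/t½ = 64/32 ≈ 2, so f = (1/2)^(64/32) ≈ 0.250000.
Cmin,ss = (D/Vd)·f/(1−f), so D = Cmin,ss·Vd·(1−f)/f.
D = 16 × 80 × (1−f)/f ≈ 16 × 80 × 3.00000 ≈ 3840.00 mg.

3840 mg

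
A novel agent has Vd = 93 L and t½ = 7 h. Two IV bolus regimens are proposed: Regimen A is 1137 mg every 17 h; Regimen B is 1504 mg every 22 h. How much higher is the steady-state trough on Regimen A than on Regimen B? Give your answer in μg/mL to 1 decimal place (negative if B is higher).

0.7 μg/mL

Regimen A: f = (1/2)^(17/7) ≈ 0.1857; Cmin,ss = (1137/93)·f/(1−f) ≈ 2.788 μg/mL.
Regimen B: f = (1/2)^(22/7) ≈ 0.1132; Cmin,ss = (1504/93)·f/(1−f) ≈ 2.064 μg/mL.
Difference ≈ 2.788 − 2.064 ≈ 0.724 μg/mL.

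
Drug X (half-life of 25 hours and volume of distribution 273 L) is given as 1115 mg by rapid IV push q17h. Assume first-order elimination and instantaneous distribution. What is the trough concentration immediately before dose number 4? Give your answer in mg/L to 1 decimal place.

5.1 mg/L

f = (1/2)^(τ/t½) = (1/2)^(17/25) ≈ 0.6242.
C₀ = D/Vd = 1115/273 ≈ 4.084 mg/L.
Before the 4th dose, 3 doses have been given. Superposition: Cmin = C₀·(f + f² + … + f^3).
≈ 4.084 × (0.6242 + 0.3896 + 0.2432) ≈ 4.084 × 1.2570 ≈ 5.134 mg/L.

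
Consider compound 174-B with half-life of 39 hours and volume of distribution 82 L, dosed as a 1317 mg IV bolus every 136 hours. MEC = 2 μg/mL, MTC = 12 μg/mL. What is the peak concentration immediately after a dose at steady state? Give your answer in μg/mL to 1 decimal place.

17.6 μg/mL

Over one 136-h interval, 136/39 ≈ 3.4872 half-lives elapse, leaving f ≈ 0.0892 of each dose.
Accumulation ratio R = 1/(1 − f) ≈ 1/0.9108 ≈ 1.0979.
Each bolus raises the concentration by D/Vd = 1317/82 ≈ 16.061 μg/mL.
Steady-state peak Cmax,ss = C₀·R ≈ 16.061 × 1.0979 ≈ 17.633 μg/mL.
Peak 17.6 μg/mL vs MTC 12 μg/mL: exceeds toxic threshold.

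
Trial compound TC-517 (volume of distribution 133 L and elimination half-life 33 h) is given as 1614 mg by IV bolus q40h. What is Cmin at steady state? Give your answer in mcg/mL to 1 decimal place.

9.2 mcg/mL

k = ln2/t½ = ln2/33 ≈ 0.021004 h⁻¹; fraction remaining f = e^(−kτ) = e^(−0.021004×40) ≈ 0.4316.
Each bolus raises the concentration by D/Vd = 1614/133 ≈ 12.135 mcg/mL.
Steady-state trough Cmin,ss = C₀·f/(1−f) ≈ 12.135 × 0.4316/0.5684 ≈ 9.214 mcg/mL.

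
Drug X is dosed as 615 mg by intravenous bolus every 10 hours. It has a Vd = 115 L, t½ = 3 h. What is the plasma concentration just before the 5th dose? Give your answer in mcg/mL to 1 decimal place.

0.6 mcg/mL

f = (1/2)^(τ/t½) = (1/2)^(10/3) ≈ 0.0992.
C₀ = D/Vd = 615/115 ≈ 5.348 mcg/mL.
Before the 5th dose, 4 doses have been given. Superposition: Cmin = C₀·(f + f² + … + f^4).
≈ 5.348 × (0.0992 + 0.0098 + 0.0010 + 0.0001) ≈ 5.348 × 0.1101 ≈ 0.589 mcg/mL.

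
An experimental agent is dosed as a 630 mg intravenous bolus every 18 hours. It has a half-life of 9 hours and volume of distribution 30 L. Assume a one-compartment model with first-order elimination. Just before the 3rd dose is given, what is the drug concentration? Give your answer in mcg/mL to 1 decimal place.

f = (1/2)^(τ/t½) = (1/2)^(18/9) ≈ 0.2500.
C₀ = D/Vd = 630/30 ≈ 21.000 mcg/mL.
Before the 3rd dose, 2 doses have been given. Superposition: Cmin = C₀·(f + f²).
≈ 21.000 × (0.2500 + 0.0625) ≈ 21.000 × 0.3125 ≈ 6.562 mcg/mL.

6.6 mcg/mL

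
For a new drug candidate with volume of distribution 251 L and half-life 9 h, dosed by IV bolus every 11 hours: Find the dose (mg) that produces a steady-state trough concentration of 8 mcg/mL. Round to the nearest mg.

τ/t½ = 11/9 ≈ 1.2222, so f = (1/2)^(11/9) ≈ 0.428622.
Cmin,ss = (D/Vd)·f/(1−f), so D = Cmin,ss·Vd·(1−f)/f.
D = 8 × 251 × (1−f)/f ≈ 8 × 251 × 1.33306 ≈ 2676.78 mg.

2677 mg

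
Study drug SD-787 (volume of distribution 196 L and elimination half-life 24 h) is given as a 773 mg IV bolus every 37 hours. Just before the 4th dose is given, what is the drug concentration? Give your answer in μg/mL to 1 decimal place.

2.0 μg/mL

f = (1/2)^(τ/t½) = (1/2)^(37/24) ≈ 0.3435.
C₀ = D/Vd = 773/196 ≈ 3.944 μg/mL.
Before the 4th dose, 3 doses have been given. Superposition: Cmin = C₀·(f + f² + … + f^3).
≈ 3.944 × (0.3435 + 0.1180 + 0.0405) ≈ 3.944 × 0.5020 ≈ 1.980 μg/mL.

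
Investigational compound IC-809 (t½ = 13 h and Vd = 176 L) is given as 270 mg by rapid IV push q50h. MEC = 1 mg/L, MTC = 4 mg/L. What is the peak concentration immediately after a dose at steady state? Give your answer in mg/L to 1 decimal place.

k = ln2/t½ = ln2/13 ≈ 0.053319 h⁻¹; fraction remaining f = e^(−kτ) = e^(−0.053319×50) ≈ 0.0695.
Accumulation ratio R = 1/(1 − f) ≈ 1/0.9305 ≈ 1.0747.
Each bolus raises the concentration by D/Vd = 270/176 ≈ 1.534 mg/L.
Cmax,ss = C₀/(1 − f) ≈ 1.534/0.9305 ≈ 1.649 mg/L.
Peak 1.6 mg/L vs MTC 4 mg/L: below toxic threshold.

1.6 mg/L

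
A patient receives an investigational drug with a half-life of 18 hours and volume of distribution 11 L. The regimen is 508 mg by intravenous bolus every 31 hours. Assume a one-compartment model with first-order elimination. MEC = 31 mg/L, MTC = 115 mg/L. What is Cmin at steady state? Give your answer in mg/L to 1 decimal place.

20.1 mg/L

Over one 31-h interval, 31/18 ≈ 1.7222 half-lives elapse, leaving f ≈ 0.3031 of each dose.
At steady state, accumulation factor R = 1/(1 − e^(−kτ)) ≈ 1.4349.
Single-dose peak C₀ = D/Vd = 508/11 ≈ 46.182 mg/L.
Cmax,ss = C₀/(1 − f) ≈ 46.182/0.6969 ≈ 66.268 mg/L.
One interval later, Cmin,ss = Cmax,ss·e^(−kτ) ≈ 66.268 × 0.3031 ≈ 20.086 mg/L.
Trough 20.1 mg/L vs MEC 31 mg/L: subtherapeutic.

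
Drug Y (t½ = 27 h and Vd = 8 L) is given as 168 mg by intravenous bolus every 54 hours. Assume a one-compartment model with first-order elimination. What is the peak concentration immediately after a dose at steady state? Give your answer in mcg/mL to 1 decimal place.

The dosing interval is 2 half-lives, so f = 2^(−2) = 0.25.
Accumulation ratio R = 1/(1 − f) = 1/0.75 = 4/3.
Single-dose peak C₀ = D/Vd = 168/8 = 21 mcg/mL.
Steady-state peak Cmax,ss = C₀·R = 21 × 4/3 ≈ 28.000 mcg/mL.

28.0 mcg/mL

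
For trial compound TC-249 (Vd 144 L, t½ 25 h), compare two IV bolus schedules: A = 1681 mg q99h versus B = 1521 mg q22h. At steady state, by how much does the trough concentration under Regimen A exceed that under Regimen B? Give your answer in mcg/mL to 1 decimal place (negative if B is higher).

Regimen A: f = (1/2)^(99/25) ≈ 0.0643; Cmin,ss = (1681/144)·f/(1−f) ≈ 0.802 mcg/mL.
Regimen B: f = (1/2)^(22/25) ≈ 0.5434; Cmin,ss = (1521/144)·f/(1−f) ≈ 12.570 mcg/mL.
Difference ≈ 0.802 − 12.570 ≈ -11.768 mcg/mL.

-11.8 mcg/mL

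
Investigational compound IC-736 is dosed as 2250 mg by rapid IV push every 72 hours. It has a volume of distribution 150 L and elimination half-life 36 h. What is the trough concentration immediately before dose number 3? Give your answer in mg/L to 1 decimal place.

4.7 mg/L

f = (1/2)^(τ/t½) = (1/2)^(72/36) ≈ 0.2500.
C₀ = D/Vd = 2250/150 ≈ 15.000 mg/L.
Before the 3rd dose, 2 doses have been given. Superposition: Cmin = C₀·(f + f²).
≈ 15.000 × (0.2500 + 0.0625) ≈ 15.000 × 0.3125 ≈ 4.688 mg/L.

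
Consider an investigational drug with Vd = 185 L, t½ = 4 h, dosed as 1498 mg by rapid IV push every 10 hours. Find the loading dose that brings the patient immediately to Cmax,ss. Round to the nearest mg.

f = (1/2)^(10/4) ≈ 0.176777; accumulation ratio R = 1/(1−f) ≈ 1.21474.
Loading dose to hit Cmax,ss on first dose: D_load = D_maint·R ≈ 1498 × 1.21474 ≈ 1819.68 mg.

1820 mg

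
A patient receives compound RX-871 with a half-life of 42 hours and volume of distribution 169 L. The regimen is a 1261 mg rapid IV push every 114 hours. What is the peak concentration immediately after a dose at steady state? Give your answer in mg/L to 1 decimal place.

8.8 mg/L

Over one 114-h interval, 114/42 ≈ 2.7143 half-lives elapse, leaving f ≈ 0.1524 of each dose.
Accumulation ratio R = 1/(1 − f) ≈ 1/0.8476 ≈ 1.1798.
Each bolus raises the concentration by D/Vd = 1261/169 ≈ 7.462 mg/L.
Cmax,ss = C₀/(1 − f) ≈ 7.462/0.8476 ≈ 8.804 mg/L.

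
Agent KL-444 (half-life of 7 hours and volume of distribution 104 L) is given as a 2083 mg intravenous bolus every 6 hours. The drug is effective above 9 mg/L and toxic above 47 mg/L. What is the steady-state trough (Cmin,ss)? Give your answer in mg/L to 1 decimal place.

τ/t½ = 6/7 ≈ 0.85714, so fraction remaining f = (1/2)^(6/7) ≈ 0.5520.
Accumulation ratio R = 1/(1 − f) ≈ 1/0.4480 ≈ 2.2321.
Single-dose peak C₀ = D/Vd = 2083/104 ≈ 20.029 mg/L.
Steady-state peak Cmax,ss = C₀·R ≈ 20.029 × 2.2321 ≈ 44.707 mg/L.
One interval later, Cmin,ss = Cmax,ss·e^(−kτ) ≈ 44.707 × 0.5520 ≈ 24.678 mg/L.
Trough 24.7 mg/L vs MEC 9 mg/L: adequate.

24.7 mg/L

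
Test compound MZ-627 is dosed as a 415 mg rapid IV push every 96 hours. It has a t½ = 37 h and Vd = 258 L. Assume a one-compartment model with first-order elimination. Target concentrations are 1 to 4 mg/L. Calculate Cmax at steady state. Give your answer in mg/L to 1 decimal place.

k = ln2/t½ = ln2/37 ≈ 0.018734 h⁻¹; fraction remaining f = e^(−kτ) = e^(−0.018734×96) ≈ 0.1656.
Accumulation ratio R = 1/(1 − f) ≈ 1/0.8344 ≈ 1.1985.
Each bolus raises the concentration by D/Vd = 415/258 ≈ 1.609 mg/L.
Cmax,ss = C₀/(1 − f) ≈ 1.609/0.8344 ≈ 1.928 mg/L.
Peak 1.9 mg/L vs MTC 4 mg/L: below toxic threshold.

1.9 mg/L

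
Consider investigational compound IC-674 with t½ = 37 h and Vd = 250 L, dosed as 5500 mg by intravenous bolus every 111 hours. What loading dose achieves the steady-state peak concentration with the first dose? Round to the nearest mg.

6286 mg

f = (1/2)^(111/37) ≈ 0.125000; accumulation ratio R = 1/(1−f) ≈ 1.14286.
Loading dose to hit Cmax,ss on first dose: D_load = D_maint·R ≈ 5500 × 1.14286 ≈ 6285.73 mg.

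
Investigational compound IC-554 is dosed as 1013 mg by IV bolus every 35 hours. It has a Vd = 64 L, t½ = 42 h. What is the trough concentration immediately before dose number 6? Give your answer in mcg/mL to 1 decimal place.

19.1 mcg/mL

f = (1/2)^(τ/t½) = (1/2)^(35/42) ≈ 0.5612.
C₀ = D/Vd = 1013/64 ≈ 15.828 mcg/mL.
Before the 6th dose, 5 doses have been given. Superposition: Cmin = C₀·(f + f² + … + f^5).
≈ 15.828 × (0.5612 + 0.3149 + 0.1767 + 0.0992 + 0.0557) ≈ 15.828 × 1.2077 ≈ 19.115 mcg/mL.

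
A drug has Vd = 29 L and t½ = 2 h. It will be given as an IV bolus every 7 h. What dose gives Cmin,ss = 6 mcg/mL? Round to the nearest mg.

1795 mg

τ/t½ = 7/2 ≈ 3.5, so f = (1/2)^(7/2) ≈ 0.088388.
Cmin,ss = (D/Vd)·f/(1−f), so D = Cmin,ss·Vd·(1−f)/f.
D = 6 × 29 × (1−f)/f ≈ 6 × 29 × 10.31375 ≈ 1794.59 mg.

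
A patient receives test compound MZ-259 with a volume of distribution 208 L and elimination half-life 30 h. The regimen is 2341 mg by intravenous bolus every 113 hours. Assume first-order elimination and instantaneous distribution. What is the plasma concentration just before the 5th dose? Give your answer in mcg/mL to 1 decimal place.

f = (1/2)^(τ/t½) = (1/2)^(113/30) ≈ 0.0735.
C₀ = D/Vd = 2341/208 ≈ 11.255 mcg/mL.
Before the 5th dose, 4 doses have been given. Superposition: Cmin = C₀·(f + f² + … + f^4).
≈ 11.255 × (0.0735 + 0.0054 + 0.0004 + 0.0000) ≈ 11.255 × 0.0793 ≈ 0.893 mcg/mL.

0.9 mcg/mL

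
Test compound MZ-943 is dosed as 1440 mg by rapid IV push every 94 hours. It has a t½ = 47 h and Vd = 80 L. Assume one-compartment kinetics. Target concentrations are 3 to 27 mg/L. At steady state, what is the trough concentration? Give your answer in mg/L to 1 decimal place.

The dosing interval is 2 half-lives, so f = 2^(−2) = 0.25.
At steady state, R = 1/(1 − 0.25) = 4/3.
Single-dose peak C₀ = D/Vd = 1440/80 = 18 mg/L.
Steady-state peak Cmax,ss = C₀·R = 18 × 4/3 ≈ 24.000 mg/L.
Steady-state trough Cmin,ss = Cmax,ss·f ≈ 24.000 × 0.25 ≈ 6.000 mg/L.
Trough 6.0 mg/L vs MEC 3 mg/L: adequate.

6.0 mg/L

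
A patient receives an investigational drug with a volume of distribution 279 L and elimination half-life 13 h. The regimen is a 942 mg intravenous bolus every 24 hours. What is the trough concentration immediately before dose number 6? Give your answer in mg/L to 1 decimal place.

f = (1/2)^(τ/t½) = (1/2)^(24/13) ≈ 0.2781.
C₀ = D/Vd = 942/279 ≈ 3.376 mg/L.
Before the 6th dose, 5 doses have been given. Superposition: Cmin = C₀·(f + f² + … + f^5).
≈ 3.376 × (0.2781 + 0.0773 + 0.0215 + 0.0060 + 0.0017) ≈ 3.376 × 0.3846 ≈ 1.298 mg/L.

1.3 mg/L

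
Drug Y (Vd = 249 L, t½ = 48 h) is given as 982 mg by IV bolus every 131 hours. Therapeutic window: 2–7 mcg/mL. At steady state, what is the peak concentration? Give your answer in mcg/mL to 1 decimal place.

4.6 mcg/mL

τ/t½ = 131/48 ≈ 2.7292, so fraction remaining f = (1/2)^(131/48) ≈ 0.1508.
At steady state, accumulation factor R = 1/(1 − e^(−kτ)) ≈ 1.1776.
Each bolus raises the concentration by D/Vd = 982/249 ≈ 3.944 mcg/mL.
Steady-state peak Cmax,ss = C₀·R ≈ 3.944 × 1.1776 ≈ 4.644 mcg/mL.
Peak 4.6 mcg/mL vs MTC 7 mcg/mL: below toxic threshold.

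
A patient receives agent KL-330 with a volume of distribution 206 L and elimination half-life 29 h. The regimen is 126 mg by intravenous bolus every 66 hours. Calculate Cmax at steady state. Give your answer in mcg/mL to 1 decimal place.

τ/t½ = 66/29 ≈ 2.2759, so fraction remaining f = (1/2)^(66/29) ≈ 0.2065.
Accumulation ratio R = 1/(1 − f) ≈ 1/0.7935 ≈ 1.2602.
Single-dose peak C₀ = D/Vd = 126/206 ≈ 0.612 mcg/mL.
Steady-state peak Cmax,ss = C₀·R ≈ 0.612 × 1.2602 ≈ 0.771 mcg/mL.

0.8 mcg/mL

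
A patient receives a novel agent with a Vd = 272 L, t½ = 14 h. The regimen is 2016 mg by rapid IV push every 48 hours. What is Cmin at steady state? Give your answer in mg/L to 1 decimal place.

0.8 mg/L

τ/t½ = 48/14 ≈ 3.4286, so fraction remaining f = (1/2)^(48/14) ≈ 0.0929.
At steady state, accumulation factor R = 1/(1 − e^(−kτ)) ≈ 1.1024.
Single-dose peak C₀ = D/Vd = 2016/272 ≈ 7.412 mg/L.
Steady-state peak Cmax,ss = C₀·R ≈ 7.412 × 1.1024 ≈ 8.171 mg/L.
Steady-state trough Cmin,ss = Cmax,ss·f ≈ 8.171 × 0.0929 ≈ 0.759 mg/L.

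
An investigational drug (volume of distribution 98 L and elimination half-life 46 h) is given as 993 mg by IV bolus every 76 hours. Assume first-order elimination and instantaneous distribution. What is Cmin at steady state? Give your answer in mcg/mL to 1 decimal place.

4.7 mcg/mL

Over one 76-h interval, 76/46 ≈ 1.6522 half-lives elapse, leaving f ≈ 0.3182 of each dose.
At steady state, accumulation factor R = 1/(1 − e^(−kτ)) ≈ 1.4667.
Each bolus raises the concentration by D/Vd = 993/98 ≈ 10.133 mcg/mL.
Steady-state peak Cmax,ss = C₀·R ≈ 10.133 × 1.4667 ≈ 14.862 mcg/mL.
One interval later, Cmin,ss = Cmax,ss·e^(−kτ) ≈ 14.862 × 0.3182 ≈ 4.729 mcg/mL.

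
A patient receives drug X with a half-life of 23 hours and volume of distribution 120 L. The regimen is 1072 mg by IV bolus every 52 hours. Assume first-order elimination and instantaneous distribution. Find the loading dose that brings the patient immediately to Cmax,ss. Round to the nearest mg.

f = (1/2)^(52/23) ≈ 0.208646; accumulation ratio R = 1/(1−f) ≈ 1.26366.
Loading dose to hit Cmax,ss on first dose: D_load = D_maint·R ≈ 1072 × 1.26366 ≈ 1354.64 mg.

1355 mg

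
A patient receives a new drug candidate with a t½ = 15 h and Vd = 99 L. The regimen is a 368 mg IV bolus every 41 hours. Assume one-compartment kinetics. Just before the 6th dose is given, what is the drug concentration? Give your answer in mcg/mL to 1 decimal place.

0.7 mcg/mL

f = (1/2)^(τ/t½) = (1/2)^(41/15) ≈ 0.1504.
C₀ = D/Vd = 368/99 ≈ 3.717 mcg/mL.
Before the 6th dose, 5 doses have been given. Superposition: Cmin = C₀·(f + f² + … + f^5).
≈ 3.717 × (0.1504 + 0.0226 + 0.0034 + 0.0005 + 0.0001) ≈ 3.717 × 0.1770 ≈ 0.658 mcg/mL.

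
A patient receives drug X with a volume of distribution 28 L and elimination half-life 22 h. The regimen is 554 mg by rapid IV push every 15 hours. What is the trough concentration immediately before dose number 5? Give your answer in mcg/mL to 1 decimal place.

27.8 mcg/mL

f = (1/2)^(τ/t½) = (1/2)^(15/22) ≈ 0.6234.
C₀ = D/Vd = 554/28 ≈ 19.786 mcg/mL.
Before the 5th dose, 4 doses have been given. Superposition: Cmin = C₀·(f + f² + … + f^4).
≈ 19.786 × (0.6234 + 0.3886 + 0.2423 + 0.1510) ≈ 19.786 × 1.4053 ≈ 27.805 mcg/mL.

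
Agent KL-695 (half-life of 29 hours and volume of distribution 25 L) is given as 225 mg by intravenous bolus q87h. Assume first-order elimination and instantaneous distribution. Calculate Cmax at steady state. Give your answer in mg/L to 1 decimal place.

10.3 mg/L

τ = 87 h = 3 half-lives, so f = (1/2)^3 = 0.125.
Accumulation ratio R = 1/(1 − f) = 1/0.875 = 8/7.
Single-dose peak C₀ = D/Vd = 225/25 = 9 mg/L.
Steady-state peak Cmax,ss = C₀·R = 9 × 8/7 ≈ 10.286 mg/L.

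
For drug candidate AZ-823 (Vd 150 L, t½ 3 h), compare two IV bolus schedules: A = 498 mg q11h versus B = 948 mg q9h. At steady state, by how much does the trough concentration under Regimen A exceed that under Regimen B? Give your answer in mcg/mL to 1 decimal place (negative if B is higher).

Regimen A: f = (1/2)^(11/3) ≈ 0.0787; Cmin,ss = (498/150)·f/(1−f) ≈ 0.284 mcg/mL.
Regimen B: f = (1/2)^(9/3) ≈ 0.1250; Cmin,ss = (948/150)·f/(1−f) ≈ 0.903 mcg/mL.
Difference ≈ 0.284 − 0.903 ≈ -0.619 mcg/mL.

-0.6 mcg/mL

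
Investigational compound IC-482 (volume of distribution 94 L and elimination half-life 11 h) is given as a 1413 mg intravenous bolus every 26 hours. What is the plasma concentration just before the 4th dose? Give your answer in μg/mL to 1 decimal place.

f = (1/2)^(τ/t½) = (1/2)^(26/11) ≈ 0.1943.
C₀ = D/Vd = 1413/94 ≈ 15.032 μg/mL.
Before the 4th dose, 3 doses have been given. Superposition: Cmin = C₀·(f + f² + … + f^3).
≈ 15.032 × (0.1943 + 0.0378 + 0.0073) ≈ 15.032 × 0.2394 ≈ 3.599 μg/mL.

3.6 μg/mL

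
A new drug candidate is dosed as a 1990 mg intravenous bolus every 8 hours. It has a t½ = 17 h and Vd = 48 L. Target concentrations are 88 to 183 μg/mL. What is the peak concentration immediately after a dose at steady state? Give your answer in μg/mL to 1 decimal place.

149.0 μg/mL

k = ln2/t½ = ln2/17 ≈ 0.040773 h⁻¹; fraction remaining f = e^(−kτ) = e^(−0.040773×8) ≈ 0.7217.
At steady state, accumulation factor R = 1/(1 − e^(−kτ)) ≈ 3.5932.
Single-dose peak C₀ = D/Vd = 1990/48 ≈ 41.458 μg/mL.
Steady-state peak Cmax,ss = C₀·R ≈ 41.458 × 3.5932 ≈ 148.967 μg/mL.
Peak 149.0 μg/mL vs MTC 183 μg/mL: below toxic threshold.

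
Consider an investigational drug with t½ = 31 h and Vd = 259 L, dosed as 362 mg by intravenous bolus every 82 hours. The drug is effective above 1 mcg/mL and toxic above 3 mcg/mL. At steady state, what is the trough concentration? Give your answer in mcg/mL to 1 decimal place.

0.3 mcg/mL

Over one 82-h interval, 82/31 ≈ 2.6452 half-lives elapse, leaving f ≈ 0.1599 of each dose.
Accumulation ratio R = 1/(1 − f) ≈ 1/0.8401 ≈ 1.1903.
Single-dose peak C₀ = D/Vd = 362/259 ≈ 1.398 mcg/mL.
Steady-state peak Cmax,ss = C₀·R ≈ 1.398 × 1.1903 ≈ 1.664 mcg/mL.
One interval later, Cmin,ss = Cmax,ss·e^(−kτ) ≈ 1.664 × 0.1599 ≈ 0.266 mcg/mL.
Trough 0.3 mcg/mL vs MEC 1 mcg/mL: subtherapeutic.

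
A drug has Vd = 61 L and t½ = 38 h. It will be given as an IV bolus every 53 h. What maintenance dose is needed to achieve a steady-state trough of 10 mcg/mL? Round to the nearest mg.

994 mg

τ/t½ = 53/38 ≈ 1.3947, so f = (1/2)^(53/38) ≈ 0.380314.
Cmin,ss = (D/Vd)·f/(1−f), so D = Cmin,ss·Vd·(1−f)/f.
D = 10 × 61 × (1−f)/f ≈ 10 × 61 × 1.62941 ≈ 993.94 mg.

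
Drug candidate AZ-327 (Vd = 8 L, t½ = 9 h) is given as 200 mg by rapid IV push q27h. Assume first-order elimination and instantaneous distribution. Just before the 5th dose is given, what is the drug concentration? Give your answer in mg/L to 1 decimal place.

3.6 mg/L

f = (1/2)^(τ/t½) = (1/2)^(27/9) ≈ 0.1250.
C₀ = D/Vd = 200/8 ≈ 25.000 mg/L.
Before the 5th dose, 4 doses have been given. Superposition: Cmin = C₀·(f + f² + … + f^4).
≈ 25.000 × (0.1250 + 0.0156 + 0.0020 + 0.0002) ≈ 25.000 × 0.1428 ≈ 3.570 mg/L.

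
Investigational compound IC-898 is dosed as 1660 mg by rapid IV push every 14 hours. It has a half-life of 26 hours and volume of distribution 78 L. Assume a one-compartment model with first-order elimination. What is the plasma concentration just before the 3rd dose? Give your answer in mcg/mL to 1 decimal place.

24.7 mcg/mL

f = (1/2)^(τ/t½) = (1/2)^(14/26) ≈ 0.6885.
C₀ = D/Vd = 1660/78 ≈ 21.282 mcg/mL.
Before the 3rd dose, 2 doses have been given. Superposition: Cmin = C₀·(f + f²).
≈ 21.282 × (0.6885 + 0.4740) ≈ 21.282 × 1.1625 ≈ 24.740 mcg/mL.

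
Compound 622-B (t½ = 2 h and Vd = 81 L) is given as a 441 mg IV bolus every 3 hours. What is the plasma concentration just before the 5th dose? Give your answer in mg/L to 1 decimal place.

2.9 mg/L

f = (1/2)^(τ/t½) = (1/2)^(3/2) ≈ 0.3536.
C₀ = D/Vd = 441/81 ≈ 5.444 mg/L.
Before the 5th dose, 4 doses have been given. Superposition: Cmin = C₀·(f + f² + … + f^4).
≈ 5.444 × (0.3536 + 0.1250 + 0.0442 + 0.0156) ≈ 5.444 × 0.5384 ≈ 2.931 mg/L.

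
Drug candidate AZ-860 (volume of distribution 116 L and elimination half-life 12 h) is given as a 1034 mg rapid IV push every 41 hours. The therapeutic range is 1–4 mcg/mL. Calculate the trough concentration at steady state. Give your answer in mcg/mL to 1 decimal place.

τ/t½ = 41/12 ≈ 3.4167, so fraction remaining f = (1/2)^(41/12) ≈ 0.0936.
Accumulation ratio R = 1/(1 − f) ≈ 1/0.9064 ≈ 1.1033.
Single-dose peak C₀ = D/Vd = 1034/116 ≈ 8.914 mcg/mL.
Steady-state peak Cmax,ss = C₀·R ≈ 8.914 × 1.1033 ≈ 9.835 mcg/mL.
Steady-state trough Cmin,ss = Cmax,ss·f ≈ 9.835 × 0.0936 ≈ 0.921 mcg/mL.
Trough 0.9 mcg/mL vs MEC 1 mcg/mL: subtherapeutic.

0.9 mcg/mL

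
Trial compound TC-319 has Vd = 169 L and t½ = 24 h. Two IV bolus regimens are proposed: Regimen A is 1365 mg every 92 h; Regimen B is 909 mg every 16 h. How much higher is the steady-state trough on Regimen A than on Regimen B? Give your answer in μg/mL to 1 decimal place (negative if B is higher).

Regimen A: f = (1/2)^(92/24) ≈ 0.0702; Cmin,ss = (1365/169)·f/(1−f) ≈ 0.610 μg/mL.
Regimen B: f = (1/2)^(16/24) ≈ 0.6300; Cmin,ss = (909/169)·f/(1−f) ≈ 9.158 μg/mL.
Difference ≈ 0.610 − 9.158 ≈ -8.548 μg/mL.

-8.5 μg/mL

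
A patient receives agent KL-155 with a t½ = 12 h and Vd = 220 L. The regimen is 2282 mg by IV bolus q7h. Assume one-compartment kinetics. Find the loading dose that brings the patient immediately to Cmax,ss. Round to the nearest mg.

f = (1/2)^(7/12) ≈ 0.667420; accumulation ratio R = 1/(1−f) ≈ 3.00680.
Loading dose to hit Cmax,ss on first dose: D_load = D_maint·R ≈ 2282 × 3.00680 ≈ 6861.52 mg.

6862 mg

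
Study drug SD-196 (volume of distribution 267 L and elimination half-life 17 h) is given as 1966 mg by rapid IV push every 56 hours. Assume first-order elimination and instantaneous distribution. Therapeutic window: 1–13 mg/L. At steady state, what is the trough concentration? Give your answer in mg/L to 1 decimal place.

0.8 mg/L

τ/t½ = 56/17 ≈ 3.2941, so fraction remaining f = (1/2)^(56/17) ≈ 0.1019.
Single-dose peak C₀ = D/Vd = 1966/267 ≈ 7.363 mg/L.
Steady-state trough Cmin,ss = C₀·f/(1−f) ≈ 7.363 × 0.1019/0.8981 ≈ 0.835 mg/L.
Trough 0.8 mg/L vs MEC 1 mg/L: subtherapeutic.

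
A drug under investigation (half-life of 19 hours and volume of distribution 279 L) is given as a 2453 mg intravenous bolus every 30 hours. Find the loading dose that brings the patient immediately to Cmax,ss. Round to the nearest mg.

3687 mg

f = (1/2)^(30/19) ≈ 0.334726; accumulation ratio R = 1/(1−f) ≈ 1.50314.
Loading dose to hit Cmax,ss on first dose: D_load = D_maint·R ≈ 2453 × 1.50314 ≈ 3687.20 mg.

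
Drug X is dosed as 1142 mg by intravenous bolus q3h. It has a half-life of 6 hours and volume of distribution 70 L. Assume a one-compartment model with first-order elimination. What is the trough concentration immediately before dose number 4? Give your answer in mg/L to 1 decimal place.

25.5 mg/L

f = (1/2)^(τ/t½) = (1/2)^(3/6) ≈ 0.7071.
C₀ = D/Vd = 1142/70 ≈ 16.314 mg/L.
Before the 4th dose, 3 doses have been given. Superposition: Cmin = C₀·(f + f² + … + f^3).
≈ 16.314 × (0.7071 + 0.5000 + 0.3535) ≈ 16.314 × 1.5606 ≈ 25.460 mg/L.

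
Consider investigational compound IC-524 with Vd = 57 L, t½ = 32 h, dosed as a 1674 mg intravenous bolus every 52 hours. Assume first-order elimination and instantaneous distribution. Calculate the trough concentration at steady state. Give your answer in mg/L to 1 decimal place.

k = ln2/t½ = ln2/32 ≈ 0.021661 h⁻¹; fraction remaining f = e^(−kτ) = e^(−0.021661×52) ≈ 0.3242.
At steady state, accumulation factor R = 1/(1 − e^(−kτ)) ≈ 1.4797.
Each bolus raises the concentration by D/Vd = 1674/57 ≈ 29.368 mg/L.
Cmax,ss = C₀/(1 − f) ≈ 29.368/0.6758 ≈ 43.457 mg/L.
Steady-state trough Cmin,ss = Cmax,ss·f ≈ 43.457 × 0.3242 ≈ 14.089 mg/L.

14.1 mg/L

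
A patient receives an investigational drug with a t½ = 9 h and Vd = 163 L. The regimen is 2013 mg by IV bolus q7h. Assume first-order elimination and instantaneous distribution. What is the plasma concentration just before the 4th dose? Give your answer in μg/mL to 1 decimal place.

f = (1/2)^(τ/t½) = (1/2)^(7/9) ≈ 0.5833.
C₀ = D/Vd = 2013/163 ≈ 12.350 μg/mL.
Before the 4th dose, 3 doses have been given. Superposition: Cmin = C₀·(f + f² + … + f^3).
≈ 12.350 × (0.5833 + 0.3402 + 0.1985) ≈ 12.350 × 1.1220 ≈ 13.857 μg/mL.

13.9 μg/mL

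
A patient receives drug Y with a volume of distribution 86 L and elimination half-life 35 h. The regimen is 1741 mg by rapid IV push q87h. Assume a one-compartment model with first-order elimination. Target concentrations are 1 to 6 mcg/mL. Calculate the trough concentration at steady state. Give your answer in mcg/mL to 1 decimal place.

4.4 mcg/mL

Over one 87-h interval, 87/35 ≈ 2.4857 half-lives elapse, leaving f ≈ 0.1785 of each dose.
Accumulation ratio R = 1/(1 − f) ≈ 1/0.8215 ≈ 1.2173.
Single-dose peak C₀ = D/Vd = 1741/86 ≈ 20.244 mcg/mL.
Steady-state peak Cmax,ss = C₀·R ≈ 20.244 × 1.2173 ≈ 24.643 mcg/mL.
One interval later, Cmin,ss = Cmax,ss·e^(−kτ) ≈ 24.643 × 0.1785 ≈ 4.399 mcg/mL.
Trough 4.4 mcg/mL vs MEC 1 mcg/mL: adequate.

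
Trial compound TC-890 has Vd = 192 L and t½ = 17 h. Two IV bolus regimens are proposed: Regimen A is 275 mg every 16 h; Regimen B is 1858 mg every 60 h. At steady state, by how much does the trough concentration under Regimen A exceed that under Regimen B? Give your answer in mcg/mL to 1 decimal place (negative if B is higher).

Regimen A: f = (1/2)^(16/17) ≈ 0.5208; Cmin,ss = (275/192)·f/(1−f) ≈ 1.557 mcg/mL.
Regimen B: f = (1/2)^(60/17) ≈ 0.0866; Cmin,ss = (1858/192)·f/(1−f) ≈ 0.917 mcg/mL.
Difference ≈ 1.557 − 0.917 ≈ 0.640 mcg/mL.

0.6 mcg/mL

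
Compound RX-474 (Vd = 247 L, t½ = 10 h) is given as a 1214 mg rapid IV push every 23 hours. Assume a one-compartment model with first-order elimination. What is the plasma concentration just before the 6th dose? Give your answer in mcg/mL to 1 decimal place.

f = (1/2)^(τ/t½) = (1/2)^(23/10) ≈ 0.2031.
C₀ = D/Vd = 1214/247 ≈ 4.915 mcg/mL.
Before the 6th dose, 5 doses have been given. Superposition: Cmin = C₀·(f + f² + … + f^5).
≈ 4.915 × (0.2031 + 0.0412 + 0.0084 + 0.0017 + 0.0003) ≈ 4.915 × 0.2547 ≈ 1.252 mcg/mL.

1.3 mcg/mL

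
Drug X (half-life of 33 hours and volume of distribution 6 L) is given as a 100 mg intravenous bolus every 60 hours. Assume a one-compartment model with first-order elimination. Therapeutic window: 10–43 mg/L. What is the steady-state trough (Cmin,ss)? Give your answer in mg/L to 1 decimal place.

k = ln2/t½ = ln2/33 ≈ 0.021004 h⁻¹; fraction remaining f = e^(−kτ) = e^(−0.021004×60) ≈ 0.2836.
Single-dose peak C₀ = D/Vd = 100/6 ≈ 16.667 mg/L.
Steady-state trough Cmin,ss = C₀·f/(1−f) ≈ 16.667 × 0.2836/0.7164 ≈ 6.598 mg/L.
Trough 6.6 mg/L vs MEC 10 mg/L: subtherapeutic.

6.6 mg/L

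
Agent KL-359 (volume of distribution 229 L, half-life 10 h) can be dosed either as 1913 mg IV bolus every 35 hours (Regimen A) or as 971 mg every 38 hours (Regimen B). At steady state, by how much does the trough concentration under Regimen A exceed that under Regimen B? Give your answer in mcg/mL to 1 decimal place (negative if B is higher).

0.5 mcg/mL

Regimen A: f = (1/2)^(35/10) ≈ 0.0884; Cmin,ss = (1913/229)·f/(1−f) ≈ 0.810 mcg/mL.
Regimen B: f = (1/2)^(38/10) ≈ 0.0718; Cmin,ss = (971/229)·f/(1−f) ≈ 0.328 mcg/mL.
Difference ≈ 0.810 − 0.328 ≈ 0.482 mcg/mL.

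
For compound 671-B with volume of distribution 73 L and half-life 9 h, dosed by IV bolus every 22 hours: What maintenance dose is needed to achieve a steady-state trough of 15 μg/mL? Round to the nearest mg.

4865 mg

τ/t½ = 22/9 ≈ 2.4444, so f = (1/2)^(22/9) ≈ 0.183717.
Cmin,ss = (D/Vd)·f/(1−f), so D = Cmin,ss·Vd·(1−f)/f.
D = 15 × 73 × (1−f)/f ≈ 15 × 73 × 4.44315 ≈ 4865.25 mg.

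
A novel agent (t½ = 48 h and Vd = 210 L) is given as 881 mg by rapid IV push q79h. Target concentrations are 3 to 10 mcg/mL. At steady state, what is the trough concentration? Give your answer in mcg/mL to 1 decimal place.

2.0 mcg/mL

τ/t½ = 79/48 ≈ 1.6458, so fraction remaining f = (1/2)^(79/48) ≈ 0.3196.
Each bolus raises the concentration by D/Vd = 881/210 ≈ 4.195 mcg/mL.
Steady-state trough Cmin,ss = C₀·f/(1−f) ≈ 4.195 × 0.3196/0.6804 ≈ 1.970 mcg/mL.
Trough 2.0 mcg/mL vs MEC 3 mcg/mL: subtherapeutic.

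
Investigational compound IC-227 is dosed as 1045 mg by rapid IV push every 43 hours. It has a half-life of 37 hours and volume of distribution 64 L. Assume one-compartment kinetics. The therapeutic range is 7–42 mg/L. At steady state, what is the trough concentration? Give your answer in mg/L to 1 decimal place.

13.2 mg/L

k = ln2/t½ = ln2/37 ≈ 0.018734 h⁻¹; fraction remaining f = e^(−kτ) = e^(−0.018734×43) ≈ 0.4468.
Accumulation ratio R = 1/(1 − f) ≈ 1/0.5532 ≈ 1.8077.
Single-dose peak C₀ = D/Vd = 1045/64 ≈ 16.328 mg/L.
Steady-state peak Cmax,ss = C₀·R ≈ 16.328 × 1.8077 ≈ 29.516 mg/L.
One interval later, Cmin,ss = Cmax,ss·e^(−kτ) ≈ 29.516 × 0.4468 ≈ 13.188 mg/L.
Trough 13.2 mg/L vs MEC 7 mg/L: adequate.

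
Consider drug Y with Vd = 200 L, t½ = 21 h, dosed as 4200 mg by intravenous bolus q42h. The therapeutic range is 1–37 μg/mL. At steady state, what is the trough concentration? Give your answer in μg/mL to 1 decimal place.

7.0 μg/mL

The dosing interval is 2 half-lives, so f = 2^(−2) = 0.25.
At steady state, R = 1/(1 − 0.25) = 4/3.
Single-dose peak C₀ = D/Vd = 4200/200 = 21 μg/mL.
Steady-state peak Cmax,ss = C₀·R = 21 × 4/3 ≈ 28.000 μg/mL.
Steady-state trough Cmin,ss = Cmax,ss·f ≈ 28.000 × 0.25 ≈ 7.000 μg/mL.
Trough 7.0 μg/mL vs MEC 1 μg/mL: adequate.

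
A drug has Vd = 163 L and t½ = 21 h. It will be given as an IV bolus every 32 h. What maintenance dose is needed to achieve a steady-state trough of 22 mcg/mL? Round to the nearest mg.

6726 mg

τ/t½ = 32/21 ≈ 1.5238, so f = (1/2)^(32/21) ≈ 0.347766.
Cmin,ss = (D/Vd)·f/(1−f), so D = Cmin,ss·Vd·(1−f)/f.
D = 22 × 163 × (1−f)/f ≈ 22 × 163 × 1.87550 ≈ 6725.54 mg.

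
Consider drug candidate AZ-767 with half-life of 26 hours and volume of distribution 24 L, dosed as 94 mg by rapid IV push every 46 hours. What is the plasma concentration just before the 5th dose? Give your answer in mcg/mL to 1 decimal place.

f = (1/2)^(τ/t½) = (1/2)^(46/26) ≈ 0.2934.
C₀ = D/Vd = 94/24 ≈ 3.917 mcg/mL.
Before the 5th dose, 4 doses have been given. Superposition: Cmin = C₀·(f + f² + … + f^4).
≈ 3.917 × (0.2934 + 0.0861 + 0.0253 + 0.0074) ≈ 3.917 × 0.4122 ≈ 1.615 mcg/mL.

1.6 mcg/mL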